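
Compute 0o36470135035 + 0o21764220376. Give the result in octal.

0o60454355433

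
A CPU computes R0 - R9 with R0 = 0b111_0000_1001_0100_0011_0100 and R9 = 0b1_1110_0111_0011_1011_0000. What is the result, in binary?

Subtract column by column in base 2:
  0-0 → 0
  0-0 → 0
  1-0 → 1
  0-0 → 0
  1-1 → 0
  1-1 → 0
  0-0 → 0
  0-1 → 1 (borrow)
  0-1-1 → 0 (borrow)
  0-1-1 → 0 (borrow)
  1-0-1 → 0
  0-0 → 0
  1-1 → 0
  0-1 → 1 (borrow)
  0-1-1 → 0 (borrow)
  1-0-1 → 0
  0-0 → 0
  0-1 → 1 (borrow)
  0-1-1 → 0 (borrow)
  0-1-1 → 0 (borrow)
  1-1-1 → 1 (borrow)
  1-0-1 → 0
  1-0 → 1

0b10100100010000010000100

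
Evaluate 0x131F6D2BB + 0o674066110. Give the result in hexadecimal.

0o674066110 = 0x6F06C48 in hexadecimal.
Add column by column in base 16, right to left:
  B+8 = 3 carry 1
  B+4+1 = 0 carry 1
  2+C+1 = F
  D+6 = 3 carry 1
  6+0+1 = 7
  F+F = E carry 1
  1+6+1 = 8
  3+0 = 3
  1+0 = 1

0x138E73F03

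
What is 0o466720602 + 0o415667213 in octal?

Add column by column in base 8, right to left:
  2+3 = 5
  0+1 = 1
  6+2 = 0 carry 1
  0+7+1 = 0 carry 1
  2+6+1 = 1 carry 1
  7+6+1 = 6 carry 1
  6+5+1 = 4 carry 1
  6+1+1 = 0 carry 1
  4+4+1 = 1 carry 1
  final carry 1

0o1104610015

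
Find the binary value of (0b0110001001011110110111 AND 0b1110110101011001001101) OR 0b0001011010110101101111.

0b111011011111101101111

0b0110001001011110110111 AND 0b1110110101011001001101 = 0b0110000001011000000101.
Then OR with 0b0001011010110101101111.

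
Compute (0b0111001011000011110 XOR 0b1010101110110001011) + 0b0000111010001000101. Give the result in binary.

First 0b0111001011000011110 XOR 0b1010101110110001011 = 0b1101100101110010101.
Add column by column in base 2, right to left:
  1+1 = 0 carry 1
  0+0+1 = 1
  1+1 = 0 carry 1
  0+0+1 = 1
  1+0 = 1
  0+0 = 0
  0+1 = 1
  1+0 = 1
  1+0 = 1
  1+0 = 1
  0+1 = 1
  1+0 = 1
  0+1 = 1
  0+1 = 1
  1+1 = 0 carry 1
  1+0+1 = 0 carry 1
  0+0+1 = 1
  1+0 = 1
  1+0 = 1

0b1110011111111011010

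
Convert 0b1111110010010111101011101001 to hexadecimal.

0xFC97AE9

Group the bits into nibbles: 1111 1100 1001 0111 1010 1110 1001 → FC97AE9.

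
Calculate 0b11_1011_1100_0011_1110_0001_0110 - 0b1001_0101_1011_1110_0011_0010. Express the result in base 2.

0b11001001100111111111100100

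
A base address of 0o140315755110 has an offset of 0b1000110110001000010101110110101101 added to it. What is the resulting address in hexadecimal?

0o140315755110 = 0x30337DA48 in hexadecimal.
0b1000110110001000010101110110101101 = 0x236215DAD in hexadecimal.
Add column by column in base 16, right to left:
  8+D = 5 carry 1
  4+A+1 = F
  A+D = 7 carry 1
  D+5+1 = 3 carry 1
  7+1+1 = 9
  3+2 = 5
  3+6 = 9
  0+3 = 3
  3+2 = 5

0x5395937F5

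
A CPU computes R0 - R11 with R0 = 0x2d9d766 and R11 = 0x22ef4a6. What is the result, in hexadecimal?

0xaae2c0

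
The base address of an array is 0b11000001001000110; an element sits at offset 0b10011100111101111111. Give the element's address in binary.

Add column by column in base 2, right to left:
  0+1 = 1
  1+1 = 0 carry 1
  1+1+1 = 1 carry 1
  0+1+1 = 0 carry 1
  0+1+1 = 0 carry 1
  0+1+1 = 0 carry 1
  1+1+1 = 1 carry 1
  0+0+1 = 1
  0+1 = 1
  1+1 = 0 carry 1
  0+1+1 = 0 carry 1
  0+1+1 = 0 carry 1
  0+0+1 = 1
  0+0 = 0
  0+1 = 1
  1+1 = 0 carry 1
  1+1+1 = 1 carry 1
  0+0+1 = 1
  0+0 = 0
  0+1 = 1

0b10110101000111000101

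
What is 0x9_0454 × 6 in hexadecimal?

Multiply each base-16 digit by 6, carrying:
  4×6 = 24 → write 8 carry 1
  5×6+1 = 31 → write f carry 1
  4×6+1 = 25 → write 9 carry 1
  0×6+1 = 1 → write 1
  9×6 = 54 → write 6 carry 3
  remaining carry: 3

0x3619f8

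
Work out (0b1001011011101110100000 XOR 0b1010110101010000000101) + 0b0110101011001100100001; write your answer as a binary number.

0b1010011010001011000110

First 0b1001011011101110100000 XOR 0b1010110101010000000101 = 0b0011101110111110100101.
Add column by column in base 2, right to left:
  1+1 = 0 carry 1
  0+0+1 = 1
  1+0 = 1
  0+0 = 0
  0+0 = 0
  1+1 = 0 carry 1
  0+0+1 = 1
  1+0 = 1
  1+1 = 0 carry 1
  1+1+1 = 1 carry 1
  1+0+1 = 0 carry 1
  1+0+1 = 0 carry 1
  0+1+1 = 0 carry 1
  1+1+1 = 1 carry 1
  1+0+1 = 0 carry 1
  1+1+1 = 1 carry 1
  0+0+1 = 1
  1+1 = 0 carry 1
  1+0+1 = 0 carry 1
  1+1+1 = 1 carry 1
  0+1+1 = 0 carry 1
  final carry 1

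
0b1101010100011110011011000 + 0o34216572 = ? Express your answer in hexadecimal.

0x21B5A52

0b1101010100011110011011000 = 0x1AA3CD8 in hexadecimal.
0o34216572 = 0x711D7A in hexadecimal.
Add column by column in base 16, right to left:
  8+A = 2 carry 1
  D+7+1 = 5 carry 1
  C+D+1 = A carry 1
  3+1+1 = 5
  A+1 = B
  A+7 = 1 carry 1
  1+0+1 = 2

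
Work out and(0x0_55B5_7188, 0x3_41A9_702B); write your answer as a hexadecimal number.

0x041A17008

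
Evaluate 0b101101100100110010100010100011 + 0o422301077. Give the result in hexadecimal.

0b101101100100110010100010100011 = 0x2d9328a3 in hexadecimal.
0o422301077 = 0x449823f in hexadecimal.
Add column by column in base 16, right to left:
  3+f = 2 carry 1
  a+3+1 = e
  8+2 = a
  2+8 = a
  3+9 = c
  9+4 = d
  d+4 = 1 carry 1
  2+0+1 = 3

0x31dcaae2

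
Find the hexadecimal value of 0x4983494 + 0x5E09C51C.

0x62A1F9B0

Add column by column in base 16, right to left:
  4+C = 0 carry 1
  9+1+1 = B
  4+5 = 9
  3+C = F
  8+9 = 1 carry 1
  9+0+1 = A
  4+E = 2 carry 1
  0+5+1 = 6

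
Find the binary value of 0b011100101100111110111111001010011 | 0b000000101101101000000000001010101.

0b011100101101111110111111001010111

OR bit by bit (1 where either bit is 1):
  011100101100111110111111001010011
| 000000101101101000000000001010101
= 011100101101111110111111001010111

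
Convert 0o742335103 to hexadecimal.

Each octal digit is 3 bits: 7=111 4=100 2=010 3=011 3=011 5=101 1=001 0=000 3=011.
Group the bits into nibbles: 0111 1000 1001 1011 1010 0100 0011 → 789BA43.

0x789BA43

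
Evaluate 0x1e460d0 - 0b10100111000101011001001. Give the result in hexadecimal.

0x190d607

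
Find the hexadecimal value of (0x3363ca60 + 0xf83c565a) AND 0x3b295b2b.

0x2b20002a

Add column by column in base 16, right to left:
  0+a = a
  6+5 = b
  a+6 = 0 carry 1
  c+5+1 = 2 carry 1
  3+c+1 = 0 carry 1
  6+3+1 = a
  3+8 = b
  3+f = 2 carry 1
  final carry 1
Sum = 0x12ba020ba; now AND with 0x3b295b2b:
  1&0=0, 2&3=2, b&b=b, a&2=2, 0&9=0, 2&5=0, 0&b=0, b&2=2, a&b=a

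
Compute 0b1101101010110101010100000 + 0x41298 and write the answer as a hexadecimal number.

0b1101101010110101010100000 = 0x1B56AA0 in hexadecimal.
Add column by column in base 16, right to left:
  0+8 = 8
  A+9 = 3 carry 1
  A+2+1 = D
  6+1 = 7
  5+4 = 9
  B+0 = B
  1+0 = 1

0x1B97D38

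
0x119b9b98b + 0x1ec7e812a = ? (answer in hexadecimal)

0x306383ab5

Add column by column in base 16, right to left:
  b+a = 5 carry 1
  8+2+1 = b
  9+1 = a
  b+8 = 3 carry 1
  9+e+1 = 8 carry 1
  b+7+1 = 3 carry 1
  9+c+1 = 6 carry 1
  1+e+1 = 0 carry 1
  1+1+1 = 3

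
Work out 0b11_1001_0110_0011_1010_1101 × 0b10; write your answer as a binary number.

Multiply each base-2 digit by 2, carrying:
  1×2 = 2 → write 0 carry 1
  0×2+1 = 1 → write 1
  1×2 = 2 → write 0 carry 1
  1×2+1 = 3 → write 1 carry 1
  0×2+1 = 1 → write 1
  1×2 = 2 → write 0 carry 1
  0×2+1 = 1 → write 1
  1×2 = 2 → write 0 carry 1
  1×2+1 = 3 → write 1 carry 1
  1×2+1 = 3 → write 1 carry 1
  0×2+1 = 1 → write 1
  0×2 = 0 → write 0
  0×2 = 0 → write 0
  1×2 = 2 → write 0 carry 1
  1×2+1 = 3 → write 1 carry 1
  0×2+1 = 1 → write 1
  1×2 = 2 → write 0 carry 1
  0×2+1 = 1 → write 1
  0×2 = 0 → write 0
  1×2 = 2 → write 0 carry 1
  1×2+1 = 3 → write 1 carry 1
  1×2+1 = 3 → write 1 carry 1
  remaining carry: 1

0b11100101100011101011010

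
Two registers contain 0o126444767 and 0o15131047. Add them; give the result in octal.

0o143576036

Add column by column in base 8, right to left:
  7+7 = 6 carry 1
  6+4+1 = 3 carry 1
  7+0+1 = 0 carry 1
  4+1+1 = 6
  4+3 = 7
  4+1 = 5
  6+5 = 3 carry 1
  2+1+1 = 4
  1+0 = 1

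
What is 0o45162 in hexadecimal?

0x4A72

Each octal digit is 3 bits: 4=100 5=101 1=001 6=110 2=010.
Group the bits into nibbles: 0100 1010 0111 0010 → 4A72.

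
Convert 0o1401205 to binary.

0b1100000001010000101

Each octal digit is 3 bits: 1=001 4=100 0=000 1=001 2=010 0=000 5=101.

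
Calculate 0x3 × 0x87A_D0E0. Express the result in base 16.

Multiply each base-16 digit by 3, carrying:
  0×3 = 0 → write 0
  E×3 = 42 → write A carry 2
  0×3+2 = 2 → write 2
  D×3 = 39 → write 7 carry 2
  A×3+2 = 32 → write 0 carry 2
  7×3+2 = 23 → write 7 carry 1
  8×3+1 = 25 → write 9 carry 1
  remaining carry: 1

0x197072A0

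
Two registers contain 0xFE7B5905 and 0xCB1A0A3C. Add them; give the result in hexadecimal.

Add column by column in base 16, right to left:
  5+C = 1 carry 1
  0+3+1 = 4
  9+A = 3 carry 1
  5+0+1 = 6
  B+A = 5 carry 1
  7+1+1 = 9
  E+B = 9 carry 1
  F+C+1 = C carry 1
  final carry 1

0x1C9956341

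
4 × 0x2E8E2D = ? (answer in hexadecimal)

0xBA38B4

Multiply each base-16 digit by 4, carrying:
  D×4 = 52 → write 4 carry 3
  2×4+3 = 11 → write B
  E×4 = 56 → write 8 carry 3
  8×4+3 = 35 → write 3 carry 2
  E×4+2 = 58 → write A carry 3
  2×4+3 = 11 → write B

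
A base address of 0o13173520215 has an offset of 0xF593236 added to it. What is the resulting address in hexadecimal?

0x6947D2C3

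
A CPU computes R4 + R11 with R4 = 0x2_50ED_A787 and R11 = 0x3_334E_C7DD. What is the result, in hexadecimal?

0x5843C6F64

Add column by column in base 16, right to left:
  7+D = 4 carry 1
  8+D+1 = 6 carry 1
  7+7+1 = F
  A+C = 6 carry 1
  D+E+1 = C carry 1
  E+4+1 = 3 carry 1
  0+3+1 = 4
  5+3 = 8
  2+3 = 5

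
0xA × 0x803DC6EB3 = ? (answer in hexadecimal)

Multiply each base-16 digit by 10, carrying:
  3×10 = 30 → write E carry 1
  B×10+1 = 111 → write F carry 6
  E×10+6 = 146 → write 2 carry 9
  6×10+9 = 69 → write 5 carry 4
  C×10+4 = 124 → write C carry 7
  D×10+7 = 137 → write 9 carry 8
  3×10+8 = 38 → write 6 carry 2
  0×10+2 = 2 → write 2
  8×10 = 80 → write 0 carry 5
  remaining carry: 5

0x50269C52FE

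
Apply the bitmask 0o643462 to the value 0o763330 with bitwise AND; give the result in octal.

AND each oct digit independently (no carries):
  7&6=6, 6&4=4, 3&3=3, 3&4=0, 3&6=2, 0&2=0

0o643020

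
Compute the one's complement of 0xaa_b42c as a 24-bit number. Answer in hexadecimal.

Each hex digit d becomes f−d:
  a→5, a→5, b→4, 4→b, 2→d, c→3

0x554bd3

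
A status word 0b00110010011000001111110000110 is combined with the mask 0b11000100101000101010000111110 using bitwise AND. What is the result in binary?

AND bit by bit (1 only where both bits are 1):
  00110010011000001111110000110
& 11000100101000101010000111110
= 00000000001000001010000000110

0b00000000001000001010000000110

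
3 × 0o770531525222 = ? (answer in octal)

0o2752014777666

Multiply each base-8 digit by 3, carrying:
  2×3 = 6 → write 6
  2×3 = 6 → write 6
  2×3 = 6 → write 6
  5×3 = 15 → write 7 carry 1
  2×3+1 = 7 → write 7
  5×3 = 15 → write 7 carry 1
  1×3+1 = 4 → write 4
  3×3 = 9 → write 1 carry 1
  5×3+1 = 16 → write 0 carry 2
  0×3+2 = 2 → write 2
  7×3 = 21 → write 5 carry 2
  7×3+2 = 23 → write 7 carry 2
  remaining carry: 2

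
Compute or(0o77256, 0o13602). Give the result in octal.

0o77656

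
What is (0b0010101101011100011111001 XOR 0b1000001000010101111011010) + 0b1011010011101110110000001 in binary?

0b10101111000111000010100100

First 0b0010101101011100011111001 XOR 0b1000001000010101111011010 = 0b1010100101001001100100011.
Add column by column in base 2, right to left:
  1+1 = 0 carry 1
  1+0+1 = 0 carry 1
  0+0+1 = 1
  0+0 = 0
  0+0 = 0
  1+0 = 1
  0+0 = 0
  0+1 = 1
  1+1 = 0 carry 1
  1+0+1 = 0 carry 1
  0+1+1 = 0 carry 1
  0+1+1 = 0 carry 1
  1+1+1 = 1 carry 1
  0+0+1 = 1
  0+1 = 1
  1+1 = 0 carry 1
  0+1+1 = 0 carry 1
  1+0+1 = 0 carry 1
  0+0+1 = 1
  0+1 = 1
  1+0 = 1
  0+1 = 1
  1+1 = 0 carry 1
  0+0+1 = 1
  1+1 = 0 carry 1
  final carry 1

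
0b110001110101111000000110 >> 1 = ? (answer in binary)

0b11000111010111100000011

Right shift by 1: drop the 1 least-significant bit.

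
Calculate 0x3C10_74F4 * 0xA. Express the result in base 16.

0x258A49188

Multiply each base-16 digit by 10, carrying:
  4×10 = 40 → write 8 carry 2
  F×10+2 = 152 → write 8 carry 9
  4×10+9 = 49 → write 1 carry 3
  7×10+3 = 73 → write 9 carry 4
  0×10+4 = 4 → write 4
  1×10 = 10 → write A
  C×10 = 120 → write 8 carry 7
  3×10+7 = 37 → write 5 carry 2
  remaining carry: 2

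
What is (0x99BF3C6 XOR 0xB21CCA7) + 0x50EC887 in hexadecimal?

First 0x99BF3C6 XOR 0xB21CCA7 = 0x2BA3F61.
Add column by column in base 16, right to left:
  1+7 = 8
  6+8 = E
  F+8 = 7 carry 1
  3+C+1 = 0 carry 1
  A+E+1 = 9 carry 1
  B+0+1 = C
  2+5 = 7

0x7C907E8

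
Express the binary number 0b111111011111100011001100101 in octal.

0o773743145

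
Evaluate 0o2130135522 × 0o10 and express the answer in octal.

0o21301355220

Multiply each base-8 digit by 8, carrying:
  2×8 = 16 → write 0 carry 2
  2×8+2 = 18 → write 2 carry 2
  5×8+2 = 42 → write 2 carry 5
  5×8+5 = 45 → write 5 carry 5
  3×8+5 = 29 → write 5 carry 3
  1×8+3 = 11 → write 3 carry 1
  0×8+1 = 1 → write 1
  3×8 = 24 → write 0 carry 3
  1×8+3 = 11 → write 3 carry 1
  2×8+1 = 17 → write 1 carry 2
  remaining carry: 2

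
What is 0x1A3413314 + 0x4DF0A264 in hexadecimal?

Add column by column in base 16, right to left:
  4+4 = 8
  1+6 = 7
  3+2 = 5
  3+A = D
  1+0 = 1
  4+F = 3 carry 1
  3+D+1 = 1 carry 1
  A+4+1 = F
  1+0 = 1

0x1F131D578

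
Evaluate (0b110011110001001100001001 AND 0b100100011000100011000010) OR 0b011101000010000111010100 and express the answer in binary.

0b110011110001001100001001 AND 0b100100011000100011000010 = 0b100000010000000000000000.
Then OR with 0b011101000010000111010100.

0b111101010010000111010100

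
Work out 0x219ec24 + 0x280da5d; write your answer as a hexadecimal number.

Add column by column in base 16, right to left:
  4+d = 1 carry 1
  2+5+1 = 8
  c+a = 6 carry 1
  e+d+1 = c carry 1
  9+0+1 = a
  1+8 = 9
  2+2 = 4

0x49ac681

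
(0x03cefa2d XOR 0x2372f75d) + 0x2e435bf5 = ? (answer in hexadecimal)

0x4eff6965

First 0x03cefa2d XOR 0x2372f75d = 0x20bc0d70.
Add column by column in base 16, right to left:
  0+5 = 5
  7+f = 6 carry 1
  d+b+1 = 9 carry 1
  0+5+1 = 6
  c+3 = f
  b+4 = f
  0+e = e
  2+2 = 4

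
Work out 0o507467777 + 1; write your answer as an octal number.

0o507470000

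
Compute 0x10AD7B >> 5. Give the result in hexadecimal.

5 bits is not a whole number of base-16 digits; in binary: 100001010110101111011 >> 5 = 1000010101101011.

0x856B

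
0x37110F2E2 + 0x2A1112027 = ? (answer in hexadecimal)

Add column by column in base 16, right to left:
  2+7 = 9
  E+2 = 0 carry 1
  2+0+1 = 3
  F+2 = 1 carry 1
  0+1+1 = 2
  1+1 = 2
  1+1 = 2
  7+A = 1 carry 1
  3+2+1 = 6

0x612221309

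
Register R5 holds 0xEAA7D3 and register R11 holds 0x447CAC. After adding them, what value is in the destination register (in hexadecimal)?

Add column by column in base 16, right to left:
  3+C = F
  D+A = 7 carry 1
  7+C+1 = 4 carry 1
  A+7+1 = 2 carry 1
  A+4+1 = F
  E+4 = 2 carry 1
  final carry 1

0x12F247F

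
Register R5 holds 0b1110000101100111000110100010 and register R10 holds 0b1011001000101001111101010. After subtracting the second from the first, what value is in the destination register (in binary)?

Subtract column by column in base 2:
  0-0 → 0
  1-1 → 0
  0-0 → 0
  0-1 → 1 (borrow)
  0-0-1 → 1 (borrow)
  1-1-1 → 1 (borrow)
  0-1-1 → 0 (borrow)
  1-1-1 → 1 (borrow)
  1-1-1 → 1 (borrow)
  0-1-1 → 0 (borrow)
  0-0-1 → 1 (borrow)
  0-0-1 → 1 (borrow)
  1-1-1 → 1 (borrow)
  1-0-1 → 0
  1-1 → 0
  0-0 → 0
  0-0 → 0
  1-0 → 1
  1-1 → 0
  0-0 → 0
  1-0 → 1
  0-1 → 1 (borrow)
  0-1-1 → 0 (borrow)
  0-0-1 → 1 (borrow)
  0-1-1 → 0 (borrow)
  1-0-1 → 0
  1-0 → 1
  1-0 → 1

0b1100101100100001110110111000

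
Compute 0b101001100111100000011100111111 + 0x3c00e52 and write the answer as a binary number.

0b101101010111100001010110010001

0x3c00e52 = 0b11110000000000111001010010 in binary.
Add column by column in base 2, right to left:
  1+0 = 1
  1+1 = 0 carry 1
  1+0+1 = 0 carry 1
  1+0+1 = 0 carry 1
  1+1+1 = 1 carry 1
  1+0+1 = 0 carry 1
  0+1+1 = 0 carry 1
  0+0+1 = 1
  1+0 = 1
  1+1 = 0 carry 1
  1+1+1 = 1 carry 1
  0+1+1 = 0 carry 1
  0+0+1 = 1
  0+0 = 0
  0+0 = 0
  0+0 = 0
  0+0 = 0
  1+0 = 1
  1+0 = 1
  1+0 = 1
  1+0 = 1
  0+0 = 0
  0+1 = 1
  1+1 = 0 carry 1
  1+1+1 = 1 carry 1
  0+1+1 = 0 carry 1
  0+0+1 = 1
  1+0 = 1
  0+0 = 0
  1+0 = 1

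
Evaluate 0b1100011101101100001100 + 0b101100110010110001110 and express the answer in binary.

Add column by column in base 2, right to left:
  0+0 = 0
  0+1 = 1
  1+1 = 0 carry 1
  1+1+1 = 1 carry 1
  0+0+1 = 1
  0+0 = 0
  0+0 = 0
  0+1 = 1
  1+1 = 0 carry 1
  1+0+1 = 0 carry 1
  0+1+1 = 0 carry 1
  1+0+1 = 0 carry 1
  1+0+1 = 0 carry 1
  0+1+1 = 0 carry 1
  1+1+1 = 1 carry 1
  1+0+1 = 0 carry 1
  1+0+1 = 0 carry 1
  0+1+1 = 0 carry 1
  0+1+1 = 0 carry 1
  0+0+1 = 1
  1+1 = 0 carry 1
  1+0+1 = 0 carry 1
  final carry 1

0b10010000100000010011010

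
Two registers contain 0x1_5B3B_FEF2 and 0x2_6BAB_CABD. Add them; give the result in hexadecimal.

0x3C6E7C9AF

Add column by column in base 16, right to left:
  2+D = F
  F+B = A carry 1
  E+A+1 = 9 carry 1
  F+C+1 = C carry 1
  B+B+1 = 7 carry 1
  3+A+1 = E
  B+B = 6 carry 1
  5+6+1 = C
  1+2 = 3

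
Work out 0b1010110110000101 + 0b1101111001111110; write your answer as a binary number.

Add column by column in base 2, right to left:
  1+0 = 1
  0+1 = 1
  1+1 = 0 carry 1
  0+1+1 = 0 carry 1
  0+1+1 = 0 carry 1
  0+1+1 = 0 carry 1
  0+1+1 = 0 carry 1
  1+0+1 = 0 carry 1
  1+0+1 = 0 carry 1
  0+1+1 = 0 carry 1
  1+1+1 = 1 carry 1
  1+1+1 = 1 carry 1
  0+1+1 = 0 carry 1
  1+0+1 = 0 carry 1
  0+1+1 = 0 carry 1
  1+1+1 = 1 carry 1
  final carry 1

0b11000110000000011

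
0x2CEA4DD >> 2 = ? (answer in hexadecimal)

2 bits is not a whole number of base-16 digits; in binary: 10110011101010010011011101 >> 2 = 101100111010100100110111.

0xB3A937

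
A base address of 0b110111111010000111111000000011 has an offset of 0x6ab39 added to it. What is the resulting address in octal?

0o6773624474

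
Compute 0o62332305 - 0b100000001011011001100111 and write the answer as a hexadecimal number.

0o62332305 = 0xc9b4c5 in hexadecimal.
0b100000001011011001100111 = 0x80b667 in hexadecimal.
Subtract column by column in base 16:
  5-7 → e (borrow)
  c-6-1 → 5
  4-6 → e (borrow)
  b-b-1 → f (borrow)
  9-0-1 → 8
  c-8 → 4

0x48fe5e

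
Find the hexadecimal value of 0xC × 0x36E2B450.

0x292A073C0

Multiply each base-16 digit by 12, carrying:
  0×12 = 0 → write 0
  5×12 = 60 → write C carry 3
  4×12+3 = 51 → write 3 carry 3
  B×12+3 = 135 → write 7 carry 8
  2×12+8 = 32 → write 0 carry 2
  E×12+2 = 170 → write A carry 10
  6×12+10 = 82 → write 2 carry 5
  3×12+5 = 41 → write 9 carry 2
  remaining carry: 2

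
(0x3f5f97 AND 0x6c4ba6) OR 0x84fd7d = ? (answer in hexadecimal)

0xacffff

0x3f5f97 AND 0x6c4ba6 = 0x2c4b86.
Then OR with 0x84fd7d.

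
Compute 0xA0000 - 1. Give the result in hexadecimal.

The trailing 4 digits are 0, so subtracting 1 borrows through: they become F and the next digit up decrements.

0x9FFFF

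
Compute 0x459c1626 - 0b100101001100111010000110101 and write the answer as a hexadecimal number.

0x40f5a1f1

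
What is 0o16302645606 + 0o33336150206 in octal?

0o51641016014

Add column by column in base 8, right to left:
  6+6 = 4 carry 1
  0+0+1 = 1
  6+2 = 0 carry 1
  5+0+1 = 6
  4+5 = 1 carry 1
  6+1+1 = 0 carry 1
  2+6+1 = 1 carry 1
  0+3+1 = 4
  3+3 = 6
  6+3 = 1 carry 1
  1+3+1 = 5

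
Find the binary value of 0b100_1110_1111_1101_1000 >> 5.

Right shift by 5: drop the 5 least-significant bits.

0b10011101111110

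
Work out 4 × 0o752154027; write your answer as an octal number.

0o3650660134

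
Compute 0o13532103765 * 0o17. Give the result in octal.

0o257107773533

Multiply each base-8 digit by 15, carrying:
  5×15 = 75 → write 3 carry 9
  6×15+9 = 99 → write 3 carry 12
  7×15+12 = 117 → write 5 carry 14
  3×15+14 = 59 → write 3 carry 7
  0×15+7 = 7 → write 7
  1×15 = 15 → write 7 carry 1
  2×15+1 = 31 → write 7 carry 3
  3×15+3 = 48 → write 0 carry 6
  5×15+6 = 81 → write 1 carry 10
  3×15+10 = 55 → write 7 carry 6
  1×15+6 = 21 → write 5 carry 2
  remaining carry: 2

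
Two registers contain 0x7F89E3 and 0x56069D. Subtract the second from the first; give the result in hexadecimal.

0x298346

Subtract column by column in base 16:
  3-D → 6 (borrow)
  E-9-1 → 4
  9-6 → 3
  8-0 → 8
  F-6 → 9
  7-5 → 2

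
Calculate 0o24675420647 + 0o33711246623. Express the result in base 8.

Add column by column in base 8, right to left:
  7+3 = 2 carry 1
  4+2+1 = 7
  6+6 = 4 carry 1
  0+6+1 = 7
  2+4 = 6
  4+2 = 6
  5+1 = 6
  7+1 = 0 carry 1
  6+7+1 = 6 carry 1
  4+3+1 = 0 carry 1
  2+3+1 = 6

0o60606667472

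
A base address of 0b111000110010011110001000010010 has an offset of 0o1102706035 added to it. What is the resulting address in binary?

0b1000001110101010110111000101111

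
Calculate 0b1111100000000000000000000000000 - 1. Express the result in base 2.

0b1111011111111111111111111111111

The trailing 26 digits are 0, so subtracting 1 borrows through: they become 1 and the next digit up decrements.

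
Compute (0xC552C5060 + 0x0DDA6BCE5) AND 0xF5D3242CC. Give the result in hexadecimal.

Add column by column in base 16, right to left:
  0+5 = 5
  6+E = 4 carry 1
  0+C+1 = D
  5+B = 0 carry 1
  C+6+1 = 3 carry 1
  2+A+1 = D
  5+D = 2 carry 1
  5+D+1 = 3 carry 1
  C+0+1 = D
Sum = 0xD32D30D45; now AND with 0xF5D3242CC:
  D&F=D, 3&5=1, 2&D=0, D&3=1, 3&2=2, 0&4=0, D&2=0, 4&C=4, 5&C=4

0xD10120044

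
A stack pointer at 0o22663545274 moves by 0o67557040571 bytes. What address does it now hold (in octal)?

0o112442606065

Add column by column in base 8, right to left:
  4+1 = 5
  7+7 = 6 carry 1
  2+5+1 = 0 carry 1
  5+0+1 = 6
  4+4 = 0 carry 1
  5+0+1 = 6
  3+7 = 2 carry 1
  6+5+1 = 4 carry 1
  6+5+1 = 4 carry 1
  2+7+1 = 2 carry 1
  2+6+1 = 1 carry 1
  final carry 1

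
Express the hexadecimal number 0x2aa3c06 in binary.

Expand each hex digit to 4 bits: 2=0010 a=1010 a=1010 3=0011 c=1100 0=0000 6=0110.

0b10101010100011110000000110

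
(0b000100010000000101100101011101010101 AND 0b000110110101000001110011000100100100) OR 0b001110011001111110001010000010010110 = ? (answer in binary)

0b1110011001111111101011000110010110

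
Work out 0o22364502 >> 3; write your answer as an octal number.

0o2236450

Shifting right by 3 bits = 1 oct digit: drop the last 1.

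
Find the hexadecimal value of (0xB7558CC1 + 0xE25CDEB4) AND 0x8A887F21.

0x88806B21

Add column by column in base 16, right to left:
  1+4 = 5
  C+B = 7 carry 1
  C+E+1 = B carry 1
  8+D+1 = 6 carry 1
  5+C+1 = 2 carry 1
  5+5+1 = B
  7+2 = 9
  B+E = 9 carry 1
  final carry 1
Sum = 0x199B26B75; now AND with 0x8A887F21:
  1&0=0, 9&8=8, 9&A=8, B&8=8, 2&8=0, 6&7=6, B&F=B, 7&2=2, 5&1=1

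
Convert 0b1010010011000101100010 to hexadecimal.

Group the bits into nibbles: 0010 1001 0011 0001 0110 0010 → 293162.

0x293162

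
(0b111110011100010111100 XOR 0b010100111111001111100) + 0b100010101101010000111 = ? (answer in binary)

0b1001101010000101000111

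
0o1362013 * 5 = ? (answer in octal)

0o7272067

Multiply each base-8 digit by 5, carrying:
  3×5 = 15 → write 7 carry 1
  1×5+1 = 6 → write 6
  0×5 = 0 → write 0
  2×5 = 10 → write 2 carry 1
  6×5+1 = 31 → write 7 carry 3
  3×5+3 = 18 → write 2 carry 2
  1×5+2 = 7 → write 7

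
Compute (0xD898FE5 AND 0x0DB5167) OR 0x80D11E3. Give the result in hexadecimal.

0xD898FE5 AND 0x0DB5167 = 0x0890165.
Then OR with 0x80D11E3.

0x88D11E7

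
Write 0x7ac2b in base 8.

Expand each hex digit to 4 bits: 7=0111 a=1010 c=1100 2=0010 b=1011.
Group the bits in threes: 001 111 010 110 000 101 011 → 1726053.

0o1726053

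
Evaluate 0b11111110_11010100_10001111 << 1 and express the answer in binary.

Left shift by 1: append 1 zero bit.

0b1111111011010100100011110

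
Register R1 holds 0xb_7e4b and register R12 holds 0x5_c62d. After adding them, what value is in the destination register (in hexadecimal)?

Add column by column in base 16, right to left:
  b+d = 8 carry 1
  4+2+1 = 7
  e+6 = 4 carry 1
  7+c+1 = 4 carry 1
  b+5+1 = 1 carry 1
  final carry 1

0x114478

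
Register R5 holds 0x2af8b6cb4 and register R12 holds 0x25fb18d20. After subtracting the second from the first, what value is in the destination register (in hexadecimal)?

Subtract column by column in base 16:
  4-0 → 4
  b-2 → 9
  c-d → f (borrow)
  6-8-1 → d (borrow)
  b-1-1 → 9
  8-b → d (borrow)
  f-f-1 → f (borrow)
  a-5-1 → 4
  2-2 → 0

0x4fd9df94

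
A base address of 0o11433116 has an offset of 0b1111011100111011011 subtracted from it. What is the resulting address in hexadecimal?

0o11433116 = 0x26364E in hexadecimal.
0b1111011100111011011 = 0x7B9DB in hexadecimal.
Subtract column by column in base 16:
  E-B → 3
  4-D → 7 (borrow)
  6-9-1 → C (borrow)
  3-B-1 → 7 (borrow)
  6-7-1 → E (borrow)
  2-0-1 → 1

0x1E7C73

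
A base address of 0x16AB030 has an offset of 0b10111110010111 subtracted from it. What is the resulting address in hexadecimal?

0b10111110010111 = 0x2F97 in hexadecimal.
Subtract column by column in base 16:
  0-7 → 9 (borrow)
  3-9-1 → 9 (borrow)
  0-F-1 → 0 (borrow)
  B-2-1 → 8
  A-0 → A
  6-0 → 6
  1-0 → 1

0x16A8099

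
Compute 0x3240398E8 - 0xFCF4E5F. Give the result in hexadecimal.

0x314344A89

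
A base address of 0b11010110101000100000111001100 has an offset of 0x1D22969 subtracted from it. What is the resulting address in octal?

0b11010110101000100000111001100 = 0o3265040714 in octal.
0x1D22969 = 0o164424551 in octal.
Subtract column by column in base 8:
  4-1 → 3
  1-5 → 4 (borrow)
  7-5-1 → 1
  0-4 → 4 (borrow)
  4-2-1 → 1
  0-4 → 4 (borrow)
  5-4-1 → 0
  6-6 → 0
  2-1 → 1
  3-0 → 3

0o3100414143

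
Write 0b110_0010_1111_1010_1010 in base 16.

Group the bits into nibbles: 0110 0010 1111 1010 1010 → 62FAA.

0x62FAA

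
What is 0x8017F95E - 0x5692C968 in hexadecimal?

Subtract column by column in base 16:
  E-8 → 6
  5-6 → F (borrow)
  9-9-1 → F (borrow)
  F-C-1 → 2
  7-2 → 5
  1-9 → 8 (borrow)
  0-6-1 → 9 (borrow)
  8-5-1 → 2

0x29852FF6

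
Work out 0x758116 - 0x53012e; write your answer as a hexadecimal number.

Subtract column by column in base 16:
  6-e → 8 (borrow)
  1-2-1 → e (borrow)
  1-1-1 → f (borrow)
  8-0-1 → 7
  5-3 → 2
  7-5 → 2

0x227fe8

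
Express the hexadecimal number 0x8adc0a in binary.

Expand each hex digit to 4 bits: 8=1000 a=1010 d=1101 c=1100 0=0000 a=1010.

0b100010101101110000001010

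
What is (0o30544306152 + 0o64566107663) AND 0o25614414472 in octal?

Add column by column in base 8, right to left:
  2+3 = 5
  5+6 = 3 carry 1
  1+6+1 = 0 carry 1
  6+7+1 = 6 carry 1
  0+0+1 = 1
  3+1 = 4
  4+6 = 2 carry 1
  4+6+1 = 3 carry 1
  5+5+1 = 3 carry 1
  0+4+1 = 5
  3+6 = 1 carry 1
  final carry 1
Sum = 0o115332416035; now AND with 0o25614414472:
  1&0=0, 1&2=0, 5&5=5, 3&6=2, 3&1=1, 2&4=0, 4&4=4, 1&1=1, 6&4=4, 0&4=0, 3&7=3, 5&2=0

0o5210414030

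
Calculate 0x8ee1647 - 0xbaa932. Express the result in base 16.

Subtract column by column in base 16:
  7-2 → 5
  4-3 → 1
  6-9 → d (borrow)
  1-a-1 → 6 (borrow)
  e-a-1 → 3
  e-b → 3
  8-0 → 8

0x8336d15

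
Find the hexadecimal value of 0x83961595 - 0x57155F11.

0x2C80B684

Subtract column by column in base 16:
  5-1 → 4
  9-1 → 8
  5-F → 6 (borrow)
  1-5-1 → B (borrow)
  6-5-1 → 0
  9-1 → 8
  3-7 → C (borrow)
  8-5-1 → 2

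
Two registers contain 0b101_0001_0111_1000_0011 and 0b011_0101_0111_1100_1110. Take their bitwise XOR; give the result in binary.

0b1100100000001001101

XOR bit by bit (1 where the bits differ):
  1010001011110000011
^ 0110101011111001110
= 1100100000001001101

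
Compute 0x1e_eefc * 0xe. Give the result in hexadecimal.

Multiply each base-16 digit by 14, carrying:
  c×14 = 168 → write 8 carry 10
  f×14+10 = 220 → write c carry 13
  e×14+13 = 209 → write 1 carry 13
  e×14+13 = 209 → write 1 carry 13
  e×14+13 = 209 → write 1 carry 13
  1×14+13 = 27 → write b carry 1
  remaining carry: 1

0x1b111c8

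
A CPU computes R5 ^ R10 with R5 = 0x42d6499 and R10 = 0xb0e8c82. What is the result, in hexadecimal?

0xf23e81b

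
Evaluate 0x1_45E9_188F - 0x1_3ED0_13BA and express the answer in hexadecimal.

Subtract column by column in base 16:
  F-A → 5
  8-B → D (borrow)
  8-3-1 → 4
  1-1 → 0
  9-0 → 9
  E-D → 1
  5-E → 7 (borrow)
  4-3-1 → 0
  1-1 → 0

0x71904D5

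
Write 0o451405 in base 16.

0x25305

Each octal digit is 3 bits: 4=100 5=101 1=001 4=100 0=000 5=101.
Group the bits into nibbles: 0010 0101 0011 0000 0101 → 25305.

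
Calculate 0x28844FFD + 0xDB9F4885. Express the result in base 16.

0x104239882

Add column by column in base 16, right to left:
  D+5 = 2 carry 1
  F+8+1 = 8 carry 1
  F+8+1 = 8 carry 1
  4+4+1 = 9
  4+F = 3 carry 1
  8+9+1 = 2 carry 1
  8+B+1 = 4 carry 1
  2+D+1 = 0 carry 1
  final carry 1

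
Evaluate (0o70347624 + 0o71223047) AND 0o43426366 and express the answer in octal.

Add column by column in base 8, right to left:
  4+7 = 3 carry 1
  2+4+1 = 7
  6+0 = 6
  7+3 = 2 carry 1
  4+2+1 = 7
  3+2 = 5
  0+1 = 1
  7+7 = 6 carry 1
  final carry 1
Sum = 0o161572673; now AND with 0o43426366:
  1&0=0, 6&4=4, 1&3=1, 5&4=4, 7&2=2, 2&6=2, 6&3=2, 7&6=6, 3&6=2

0o41422262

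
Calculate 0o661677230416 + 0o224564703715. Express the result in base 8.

0o1106464134333

Add column by column in base 8, right to left:
  6+5 = 3 carry 1
  1+1+1 = 3
  4+7 = 3 carry 1
  0+3+1 = 4
  3+0 = 3
  2+7 = 1 carry 1
  7+4+1 = 4 carry 1
  7+6+1 = 6 carry 1
  6+5+1 = 4 carry 1
  1+4+1 = 6
  6+2 = 0 carry 1
  6+2+1 = 1 carry 1
  final carry 1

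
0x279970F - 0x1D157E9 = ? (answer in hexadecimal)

Subtract column by column in base 16:
  F-9 → 6
  0-E → 2 (borrow)
  7-7-1 → F (borrow)
  9-5-1 → 3
  9-1 → 8
  7-D → A (borrow)
  2-1-1 → 0

0xA83F26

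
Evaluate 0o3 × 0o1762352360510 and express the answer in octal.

Multiply each base-8 digit by 3, carrying:
  0×3 = 0 → write 0
  1×3 = 3 → write 3
  5×3 = 15 → write 7 carry 1
  0×3+1 = 1 → write 1
  6×3 = 18 → write 2 carry 2
  3×3+2 = 11 → write 3 carry 1
  2×3+1 = 7 → write 7
  5×3 = 15 → write 7 carry 1
  3×3+1 = 10 → write 2 carry 1
  2×3+1 = 7 → write 7
  6×3 = 18 → write 2 carry 2
  7×3+2 = 23 → write 7 carry 2
  1×3+2 = 5 → write 5

0o5727277321730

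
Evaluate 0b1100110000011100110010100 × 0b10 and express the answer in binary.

0b11001100000111001100101000

Multiply each base-2 digit by 2, carrying:
  0×2 = 0 → write 0
  0×2 = 0 → write 0
  1×2 = 2 → write 0 carry 1
  0×2+1 = 1 → write 1
  1×2 = 2 → write 0 carry 1
  0×2+1 = 1 → write 1
  0×2 = 0 → write 0
  1×2 = 2 → write 0 carry 1
  1×2+1 = 3 → write 1 carry 1
  0×2+1 = 1 → write 1
  0×2 = 0 → write 0
  1×2 = 2 → write 0 carry 1
  1×2+1 = 3 → write 1 carry 1
  1×2+1 = 3 → write 1 carry 1
  0×2+1 = 1 → write 1
  0×2 = 0 → write 0
  0×2 = 0 → write 0
  0×2 = 0 → write 0
  0×2 = 0 → write 0
  1×2 = 2 → write 0 carry 1
  1×2+1 = 3 → write 1 carry 1
  0×2+1 = 1 → write 1
  0×2 = 0 → write 0
  1×2 = 2 → write 0 carry 1
  1×2+1 = 3 → write 1 carry 1
  remaining carry: 1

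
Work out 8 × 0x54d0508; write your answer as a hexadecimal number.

Multiply each base-16 digit by 8, carrying:
  8×8 = 64 → write 0 carry 4
  0×8+4 = 4 → write 4
  5×8 = 40 → write 8 carry 2
  0×8+2 = 2 → write 2
  d×8 = 104 → write 8 carry 6
  4×8+6 = 38 → write 6 carry 2
  5×8+2 = 42 → write a carry 2
  remaining carry: 2

0x2a682840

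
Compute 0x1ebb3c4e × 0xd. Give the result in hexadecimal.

0x18f820ff6

Multiply each base-16 digit by 13, carrying:
  e×13 = 182 → write 6 carry 11
  4×13+11 = 63 → write f carry 3
  c×13+3 = 159 → write f carry 9
  3×13+9 = 48 → write 0 carry 3
  b×13+3 = 146 → write 2 carry 9
  b×13+9 = 152 → write 8 carry 9
  e×13+9 = 191 → write f carry 11
  1×13+11 = 24 → write 8 carry 1
  remaining carry: 1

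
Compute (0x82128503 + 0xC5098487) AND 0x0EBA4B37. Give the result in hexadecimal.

Add column by column in base 16, right to left:
  3+7 = A
  0+8 = 8
  5+4 = 9
  8+8 = 0 carry 1
  2+9+1 = C
  1+0 = 1
  2+5 = 7
  8+C = 4 carry 1
  final carry 1
Sum = 0x1471C098A; now AND with 0x0EBA4B37:
  1&0=0, 4&0=0, 7&E=6, 1&B=1, C&A=8, 0&4=0, 9&B=9, 8&3=0, A&7=2

0x6180902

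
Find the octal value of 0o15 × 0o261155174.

Multiply each base-8 digit by 13, carrying:
  4×13 = 52 → write 4 carry 6
  7×13+6 = 97 → write 1 carry 12
  1×13+12 = 25 → write 1 carry 3
  5×13+3 = 68 → write 4 carry 8
  5×13+8 = 73 → write 1 carry 9
  1×13+9 = 22 → write 6 carry 2
  1×13+2 = 15 → write 7 carry 1
  6×13+1 = 79 → write 7 carry 9
  2×13+9 = 35 → write 3 carry 4
  remaining carry: 4

0o4377614114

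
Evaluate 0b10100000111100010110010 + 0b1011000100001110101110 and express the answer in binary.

Add column by column in base 2, right to left:
  0+0 = 0
  1+1 = 0 carry 1
  0+1+1 = 0 carry 1
  0+1+1 = 0 carry 1
  1+0+1 = 0 carry 1
  1+1+1 = 1 carry 1
  0+0+1 = 1
  1+1 = 0 carry 1
  0+1+1 = 0 carry 1
  0+1+1 = 0 carry 1
  0+0+1 = 1
  1+0 = 1
  1+0 = 1
  1+0 = 1
  1+1 = 0 carry 1
  0+0+1 = 1
  0+0 = 0
  0+0 = 0
  0+1 = 1
  0+1 = 1
  1+0 = 1
  0+1 = 1
  1+0 = 1

0b11111001011110001100000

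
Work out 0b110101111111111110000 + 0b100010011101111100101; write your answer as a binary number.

0b1011000011101111010101

Add column by column in base 2, right to left:
  0+1 = 1
  0+0 = 0
  0+1 = 1
  0+0 = 0
  1+0 = 1
  1+1 = 0 carry 1
  1+1+1 = 1 carry 1
  1+1+1 = 1 carry 1
  1+1+1 = 1 carry 1
  1+1+1 = 1 carry 1
  1+0+1 = 0 carry 1
  1+1+1 = 1 carry 1
  1+1+1 = 1 carry 1
  1+1+1 = 1 carry 1
  1+0+1 = 0 carry 1
  1+0+1 = 0 carry 1
  0+1+1 = 0 carry 1
  1+0+1 = 0 carry 1
  0+0+1 = 1
  1+0 = 1
  1+1 = 0 carry 1
  final carry 1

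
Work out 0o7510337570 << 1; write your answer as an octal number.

0o17220677360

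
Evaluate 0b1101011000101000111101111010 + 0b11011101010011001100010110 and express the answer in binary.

0b10000110101111100001010010000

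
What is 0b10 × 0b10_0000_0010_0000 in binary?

Multiply each base-2 digit by 2, carrying:
  0×2 = 0 → write 0
  0×2 = 0 → write 0
  0×2 = 0 → write 0
  0×2 = 0 → write 0
  0×2 = 0 → write 0
  1×2 = 2 → write 0 carry 1
  0×2+1 = 1 → write 1
  0×2 = 0 → write 0
  0×2 = 0 → write 0
  0×2 = 0 → write 0
  0×2 = 0 → write 0
  0×2 = 0 → write 0
  0×2 = 0 → write 0
  1×2 = 2 → write 0 carry 1
  remaining carry: 1

0b100000001000000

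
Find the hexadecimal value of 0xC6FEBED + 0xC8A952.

0xD38953F

Add column by column in base 16, right to left:
  D+2 = F
  E+5 = 3 carry 1
  B+9+1 = 5 carry 1
  E+A+1 = 9 carry 1
  F+8+1 = 8 carry 1
  6+C+1 = 3 carry 1
  C+0+1 = D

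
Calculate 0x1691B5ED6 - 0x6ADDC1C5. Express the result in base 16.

0xFE3D9D11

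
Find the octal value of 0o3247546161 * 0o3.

0o11767062523

Multiply each base-8 digit by 3, carrying:
  1×3 = 3 → write 3
  6×3 = 18 → write 2 carry 2
  1×3+2 = 5 → write 5
  6×3 = 18 → write 2 carry 2
  4×3+2 = 14 → write 6 carry 1
  5×3+1 = 16 → write 0 carry 2
  7×3+2 = 23 → write 7 carry 2
  4×3+2 = 14 → write 6 carry 1
  2×3+1 = 7 → write 7
  3×3 = 9 → write 1 carry 1
  remaining carry: 1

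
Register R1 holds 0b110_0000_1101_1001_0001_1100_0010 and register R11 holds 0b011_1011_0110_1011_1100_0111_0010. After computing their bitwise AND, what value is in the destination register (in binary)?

AND bit by bit (1 only where both bits are 1):
  110000011011001000111000010
& 011101101101011110001110010
= 010000001001001000001000010

0b010000001001001000001000010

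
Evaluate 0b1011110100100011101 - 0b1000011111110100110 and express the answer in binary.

0b11010100101110111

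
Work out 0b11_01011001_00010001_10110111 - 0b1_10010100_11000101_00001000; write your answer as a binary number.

Subtract column by column in base 2:
  1-0 → 1
  1-0 → 1
  1-0 → 1
  0-1 → 1 (borrow)
  1-0-1 → 0
  1-0 → 1
  0-0 → 0
  1-0 → 1
  1-1 → 0
  0-0 → 0
  0-1 → 1 (borrow)
  0-0-1 → 1 (borrow)
  1-0-1 → 0
  0-0 → 0
  0-1 → 1 (borrow)
  0-1-1 → 0 (borrow)
  1-0-1 → 0
  0-0 → 0
  0-1 → 1 (borrow)
  1-0-1 → 0
  1-1 → 0
  0-0 → 0
  1-0 → 1
  0-1 → 1 (borrow)
  1-1-1 → 1 (borrow)
  1-0-1 → 0

0b1110001000100110010101111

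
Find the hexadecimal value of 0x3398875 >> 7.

7 bits is not a whole number of base-16 digits; in binary: 11001110011000100001110101 >> 7 = 1100111001100010000.

0x67310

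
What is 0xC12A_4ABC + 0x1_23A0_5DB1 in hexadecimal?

0x1E4CAA86D

Add column by column in base 16, right to left:
  C+1 = D
  B+B = 6 carry 1
  A+D+1 = 8 carry 1
  4+5+1 = A
  A+0 = A
  2+A = C
  1+3 = 4
  C+2 = E
  0+1 = 1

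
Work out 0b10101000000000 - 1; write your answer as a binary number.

0b10100111111111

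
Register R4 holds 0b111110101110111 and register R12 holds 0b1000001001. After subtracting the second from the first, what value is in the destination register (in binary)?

Subtract column by column in base 2:
  1-1 → 0
  1-0 → 1
  1-0 → 1
  0-1 → 1 (borrow)
  1-0-1 → 0
  1-0 → 1
  1-0 → 1
  0-0 → 0
  1-0 → 1
  0-1 → 1 (borrow)
  1-0-1 → 0
  1-0 → 1
  1-0 → 1
  1-0 → 1
  1-0 → 1

0b111101101101110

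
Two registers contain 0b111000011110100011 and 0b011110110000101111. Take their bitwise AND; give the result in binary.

AND bit by bit (1 only where both bits are 1):
  111000011110100011
& 011110110000101111
= 011000010000100011

0b011000010000100011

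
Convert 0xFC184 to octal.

Expand each hex digit to 4 bits: F=1111 C=1100 1=0001 8=1000 4=0100.
Group the bits in threes: 011 111 100 000 110 000 100 → 3740604.

0o3740604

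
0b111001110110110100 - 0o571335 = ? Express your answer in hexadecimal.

0b111001110110110100 = 0x39db4 in hexadecimal.
0o571335 = 0x2f2dd in hexadecimal.
Subtract column by column in base 16:
  4-d → 7 (borrow)
  b-d-1 → d (borrow)
  d-2-1 → a
  9-f → a (borrow)
  3-2-1 → 0

0xaad7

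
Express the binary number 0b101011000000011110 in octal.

Group the bits in threes: 101 011 000 000 011 110 → 530036.

0o530036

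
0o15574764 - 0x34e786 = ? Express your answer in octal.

0x34e786 = 0o15163606 in octal.
Subtract column by column in base 8:
  4-6 → 6 (borrow)
  6-0-1 → 5
  7-6 → 1
  4-3 → 1
  7-6 → 1
  5-1 → 4
  5-5 → 0
  1-1 → 0

0o411156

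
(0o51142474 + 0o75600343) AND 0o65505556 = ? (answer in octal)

Add column by column in base 8, right to left:
  4+3 = 7
  7+4 = 3 carry 1
  4+3+1 = 0 carry 1
  2+0+1 = 3
  4+0 = 4
  1+6 = 7
  1+5 = 6
  5+7 = 4 carry 1
  final carry 1
Sum = 0o146743037; now AND with 0o65505556:
  1&0=0, 4&6=4, 6&5=4, 7&5=5, 4&0=0, 3&5=1, 0&5=0, 3&5=1, 7&6=6

0o44501016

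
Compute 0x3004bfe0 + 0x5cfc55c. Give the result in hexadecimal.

Add column by column in base 16, right to left:
  0+c = c
  e+5 = 3 carry 1
  f+5+1 = 5 carry 1
  b+c+1 = 8 carry 1
  4+f+1 = 4 carry 1
  0+c+1 = d
  0+5 = 5
  3+0 = 3

0x35d4853c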